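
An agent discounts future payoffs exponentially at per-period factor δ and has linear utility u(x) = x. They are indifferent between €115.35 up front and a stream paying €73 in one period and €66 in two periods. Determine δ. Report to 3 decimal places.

δ ≈ 0.880

Equating present values: 115.35 = 73δ + 66δ².
That is, 66δ² + 73δ − 115.35 = 0, a quadratic in δ.
The positive root is δ = [−73 + √(73² + 4·66·115.35)] / (2·66) = (−73 + 189.160)/132 ≈ 0.880.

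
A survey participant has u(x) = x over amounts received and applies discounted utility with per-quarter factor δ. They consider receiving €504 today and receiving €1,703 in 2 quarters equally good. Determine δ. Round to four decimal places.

The payoff in 2 quarters is discounted by δ^2, so u(504) = δ^2·u(1703) and δ^2 = u(504)/u(1703).
With u(x) = x: δ^2 = 504/1703 = 0.29595.
So δ = 0.29595^(1/2) ≈ 0.5440.

δ ≈ 0.5440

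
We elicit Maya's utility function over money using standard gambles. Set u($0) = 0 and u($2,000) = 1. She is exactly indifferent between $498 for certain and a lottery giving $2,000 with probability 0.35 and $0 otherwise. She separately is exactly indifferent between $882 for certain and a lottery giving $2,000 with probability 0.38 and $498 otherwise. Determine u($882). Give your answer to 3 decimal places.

The first gamble pins u($498): it must equal 0.35·1 + 0.65·0 = 0.35.
Chaining: u($882) = 0.38·1.00 + 0.62·0.35 = 0.5970.

0.597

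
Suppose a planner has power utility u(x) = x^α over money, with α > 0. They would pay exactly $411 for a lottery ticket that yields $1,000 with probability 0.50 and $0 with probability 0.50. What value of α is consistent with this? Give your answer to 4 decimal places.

α ≈ 0.7796

EU(lottery) = 0.50·1000^α + 0.50·0 = 0.50·1000^α.
Equating: 411^α = 0.50·1000^α, i.e. 0.4110^α = 0.50.
Taking logs: α·ln(411/1000) = ln(0.50), so α = -0.6931472 / -0.8891621 ≈ 0.7796.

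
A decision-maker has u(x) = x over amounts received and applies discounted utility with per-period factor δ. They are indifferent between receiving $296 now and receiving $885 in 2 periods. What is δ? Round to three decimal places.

δ ≈ 0.578

Indifference means u(296) = δ^2 · u(885), so δ^2 = u(296)/u(885).
With u(x) = x: δ^2 = 296/885 = 0.33446.
So δ = 0.33446^(1/2) ≈ 0.578.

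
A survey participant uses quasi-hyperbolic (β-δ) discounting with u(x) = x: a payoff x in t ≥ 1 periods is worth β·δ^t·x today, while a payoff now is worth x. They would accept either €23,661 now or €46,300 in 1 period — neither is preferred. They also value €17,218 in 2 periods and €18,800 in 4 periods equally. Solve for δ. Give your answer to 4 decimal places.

δ ≈ 0.9570

Both payoffs in the second observation are in the future, so β drops out: δ^2·17218 = δ^4·18800 ⇒ δ^2 = 17218/18800 = 0.91585, so δ = 0.95700.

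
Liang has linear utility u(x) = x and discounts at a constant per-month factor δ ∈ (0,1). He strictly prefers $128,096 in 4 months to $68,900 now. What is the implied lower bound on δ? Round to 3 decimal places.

Under u(x) = x this choice says 68900 < δ^4·128096.
Dividing by 128096: δ^4 > 0.53788. Both sides are positive, so the 4th root keeps the direction.
δ > (68900/128096)^(1/4) ≈ 0.856.

δ > 0.856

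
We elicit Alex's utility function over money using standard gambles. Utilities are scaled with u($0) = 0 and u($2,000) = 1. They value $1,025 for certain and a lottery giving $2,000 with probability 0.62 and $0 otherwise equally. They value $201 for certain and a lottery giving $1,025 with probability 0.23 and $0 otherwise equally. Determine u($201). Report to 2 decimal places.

The first gamble pins u($1,025): it must equal 0.62·1 + 0.38·0 = 0.62.
Then u($201) = 0.23·u($1,025) + 0.77·u($0) = 0.23·0.62 + 0.77·0.00 = 0.1426.

0.14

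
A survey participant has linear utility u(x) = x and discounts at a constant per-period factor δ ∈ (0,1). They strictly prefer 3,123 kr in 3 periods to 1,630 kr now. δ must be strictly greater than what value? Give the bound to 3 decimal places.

δ > 0.805

The preference means 1630 < δ^3·3123.
Hence δ^3 > 1630/3123 = 0.52193, and x ↦ x^(1/3) is increasing on (0,∞).
δ > (1630/3123)^(1/3) ≈ 0.805.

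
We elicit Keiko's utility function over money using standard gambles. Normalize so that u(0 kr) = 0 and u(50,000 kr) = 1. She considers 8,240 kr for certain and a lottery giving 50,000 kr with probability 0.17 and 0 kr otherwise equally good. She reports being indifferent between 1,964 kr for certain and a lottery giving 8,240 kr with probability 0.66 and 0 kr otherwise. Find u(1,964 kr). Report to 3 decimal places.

0.112

The first gamble pins u(8,240 kr): it must equal 0.17·1 + 0.83·0 = 0.17.
Chaining: u(1,964 kr) = 0.66·0.17 + 0.34·0.00 = 0.1122.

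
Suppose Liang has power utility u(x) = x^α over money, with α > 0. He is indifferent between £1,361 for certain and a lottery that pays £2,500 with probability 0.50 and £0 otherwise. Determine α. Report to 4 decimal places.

The lottery's expected utility is 0.50·u(2500) + 0.50·u(0) = 0.50·2500^α (since u(0) = 0 for α > 0).
Setting u(1361) equal to that: 1361^α = 0.50·2500^α ⇒ (1361/2500)^α = 0.50.
Take logs: α = ln 0.50 / ln(1361/2500) ≈ 1.139912.

α ≈ 1.1399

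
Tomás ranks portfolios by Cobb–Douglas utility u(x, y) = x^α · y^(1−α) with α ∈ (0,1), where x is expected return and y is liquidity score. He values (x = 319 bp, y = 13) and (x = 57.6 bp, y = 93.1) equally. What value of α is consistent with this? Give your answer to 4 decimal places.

The Cobb–Douglas utilities coincide, so 319^α·13^(1−α) = 57.6^α·93.1^(1−α).
Rearrange to (319/57.6)^α = (93.1/13)^(1−α) and take logs: α·1.7116685 = (1−α)·1.9687248.
Thus α·(3.6803933) = 1.9687248, so α = 1.9687248/3.6803933 ≈ 0.5349.

α ≈ 0.5349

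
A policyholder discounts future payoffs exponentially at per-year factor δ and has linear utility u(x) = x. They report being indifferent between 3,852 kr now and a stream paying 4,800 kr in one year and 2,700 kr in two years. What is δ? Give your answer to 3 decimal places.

δ ≈ 0.600

The stream is worth 4800δ + 2700δ² today, so 4800δ + 2700δ² = 3852.
That is, 2700δ² + 4800δ − 3852 = 0, a quadratic in δ.
The positive root is δ = [−4800 + √(4800² + 4·2700·3852)] / (2·2700) = (−4800 + 8040.000)/5400 ≈ 0.600.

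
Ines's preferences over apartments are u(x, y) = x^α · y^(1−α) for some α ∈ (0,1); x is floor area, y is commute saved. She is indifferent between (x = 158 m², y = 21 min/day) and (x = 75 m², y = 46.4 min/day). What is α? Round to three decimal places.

Set the two utilities equal: 158^α·21^(1−α) = 75^α·46.4^(1−α).
(158/75)^α = (46.4/21)^(1−α); take logs: α·ln(158/75) = (1−α)·ln(46.4/21), i.e. α·0.745107 = (1−α)·0.792777.
With A = 0.745107 and B = 0.792777: α·A = (1−α)·B, so α = B/(A+B) = 0.792777/1.537884 ≈ 0.515.

α ≈ 0.515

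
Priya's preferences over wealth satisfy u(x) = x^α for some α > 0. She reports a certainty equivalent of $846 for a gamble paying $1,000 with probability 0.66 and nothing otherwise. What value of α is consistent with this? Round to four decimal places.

Since u(0) = 0, the lottery's EU is 0.66·1000^α.
Indifference: 846^α = 0.66·1000^α, so (846/1000)^α = 0.66.
α = ln(0.66) / ln(846/1000) = -0.4155154/-0.1672359 ≈ 2.4846.

α ≈ 2.4846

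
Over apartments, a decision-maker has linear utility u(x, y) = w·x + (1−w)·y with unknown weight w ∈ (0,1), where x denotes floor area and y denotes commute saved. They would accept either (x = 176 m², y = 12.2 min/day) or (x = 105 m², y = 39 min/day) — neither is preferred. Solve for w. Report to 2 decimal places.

w = 0.27

Indifference: w·176 + (1−w)·12.2 = w·105 + (1−w)·39.
Rearranging, 71·w − 26.8·(1−w) = 0.
So w/(1−w) = 26.8/71 = 0.3775, giving w = 26.8/(71+26.8) = 0.27.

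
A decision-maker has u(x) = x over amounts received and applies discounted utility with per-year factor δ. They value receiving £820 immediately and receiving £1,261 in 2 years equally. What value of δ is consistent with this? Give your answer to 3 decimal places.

δ ≈ 0.806

Equating discounted utilities: u(820) = δ^2·u(1261) ⇒ δ^2 = u(820)/u(1261).
With u(x) = x: δ^2 = 820/1261 = 0.65028.
So δ = 0.65028^(1/2) ≈ 0.806.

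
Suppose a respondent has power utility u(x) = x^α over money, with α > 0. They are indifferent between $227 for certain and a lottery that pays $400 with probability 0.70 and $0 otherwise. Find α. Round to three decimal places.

EU(lottery) = 0.70·400^α + 0.30·0 = 0.70·400^α.
Setting u(227) equal to that: 227^α = 0.70·400^α ⇒ (227/400)^α = 0.70.
Taking logs: α·ln(227/400) = ln(0.70), so α = -0.356675 / -0.566515 ≈ 0.630.

α ≈ 0.630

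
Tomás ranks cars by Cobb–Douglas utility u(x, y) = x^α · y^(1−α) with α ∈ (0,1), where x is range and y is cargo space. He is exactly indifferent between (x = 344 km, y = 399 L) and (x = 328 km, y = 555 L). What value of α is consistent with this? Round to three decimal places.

The Cobb–Douglas utilities coincide, so 344^α·399^(1−α) = 328^α·555^(1−α).
(344/328)^α = (555/399)^(1−α); take logs: α·ln(344/328) = (1−α)·ln(555/399), i.e. α·0.047628 = (1−α)·0.330007.
With A = 0.047628 and B = 0.330007: α·A = (1−α)·B, so α = B/(A+B) = 0.330007/0.377635 ≈ 0.874.

α ≈ 0.874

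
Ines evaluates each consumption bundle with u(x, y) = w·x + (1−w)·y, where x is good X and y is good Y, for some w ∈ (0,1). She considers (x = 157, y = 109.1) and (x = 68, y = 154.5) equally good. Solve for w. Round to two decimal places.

w = 0.34

Indifference: w·157 + (1−w)·109.1 = w·68 + (1−w)·154.5.
Collecting terms: w·89 = (1−w)·45.4.
So w/(1−w) = 45.4/89 = 0.5101, giving w = 45.4/(89+45.4) = 0.34.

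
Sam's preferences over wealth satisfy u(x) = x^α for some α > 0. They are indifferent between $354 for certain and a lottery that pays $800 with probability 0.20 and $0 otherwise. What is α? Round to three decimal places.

Since u(0) = 0, the lottery's EU is 0.20·800^α.
Equating: 354^α = 0.20·800^α, i.e. 0.4425^α = 0.20.
Taking logs: α·ln(354/800) = ln(0.20), so α = -1.609438 / -0.815315 ≈ 1.974.

α ≈ 1.974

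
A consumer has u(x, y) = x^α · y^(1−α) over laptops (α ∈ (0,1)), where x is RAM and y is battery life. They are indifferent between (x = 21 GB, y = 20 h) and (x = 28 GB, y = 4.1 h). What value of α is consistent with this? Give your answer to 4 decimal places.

α ≈ 0.8464

Indifference: 21^α · 20^(1−α) = 28^α · 4.1^(1−α).
(21/28)^α = (4.1/20)^(1−α); take logs: α·ln(21/28) = (1−α)·ln(4.1/20), i.e. α·-0.2876821 = (1−α)·-1.5847453.
Thus α·(-1.8724274) = -1.5847453, so α = -1.5847453/-1.8724274 ≈ 0.8464.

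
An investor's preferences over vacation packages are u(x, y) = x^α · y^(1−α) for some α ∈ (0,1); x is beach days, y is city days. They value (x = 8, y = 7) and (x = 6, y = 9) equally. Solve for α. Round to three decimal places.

α ≈ 0.466

Indifference: 8^α · 7^(1−α) = 6^α · 9^(1−α).
Rearrange to (8/6)^α = (9/7)^(1−α) and take logs: α·0.287682 = (1−α)·0.251314.
With A = 0.287682 and B = 0.251314: α·A = (1−α)·B, so α = B/(A+B) = 0.251314/0.538996 ≈ 0.466.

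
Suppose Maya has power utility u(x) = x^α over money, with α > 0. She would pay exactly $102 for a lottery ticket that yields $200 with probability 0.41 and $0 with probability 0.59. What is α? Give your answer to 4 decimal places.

EU(lottery) = 0.41·200^α + 0.59·0 = 0.41·200^α.
Setting u(102) equal to that: 102^α = 0.41·200^α ⇒ (102/200)^α = 0.41.
Take logs: α = ln 0.41 / ln(102/200) ≈ 1.324134.

α ≈ 1.3241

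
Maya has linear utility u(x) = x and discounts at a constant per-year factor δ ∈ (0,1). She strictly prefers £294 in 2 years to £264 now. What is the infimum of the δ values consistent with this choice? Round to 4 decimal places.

δ > 0.9476

Comparing present values: 264 < δ^2·294.
So δ^2 > 264/294 = 0.89796; taking the square root of both positive sides preserves the inequality.
δ > 0.89796^(1/2) = 0.9476.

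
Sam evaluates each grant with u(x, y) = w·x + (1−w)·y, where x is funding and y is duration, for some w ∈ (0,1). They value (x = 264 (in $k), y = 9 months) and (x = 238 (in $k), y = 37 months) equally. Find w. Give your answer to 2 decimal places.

Equating utilities: w·264 + (1−w)·9 = w·238 + (1−w)·37.
w·(264−238) = (1−w)·(37−9), i.e. w·26 = (1−w)·28.
So w/(1−w) = 28/26 = 1.0769, giving w = 28/(26+28) = 0.52.

w = 0.52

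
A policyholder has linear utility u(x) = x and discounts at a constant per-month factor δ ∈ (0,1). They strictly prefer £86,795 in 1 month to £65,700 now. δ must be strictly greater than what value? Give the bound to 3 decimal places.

δ > 0.757

Under u(x) = x this choice says 65700 < δ·86795.
So δ > 65700/86795 = 0.75696.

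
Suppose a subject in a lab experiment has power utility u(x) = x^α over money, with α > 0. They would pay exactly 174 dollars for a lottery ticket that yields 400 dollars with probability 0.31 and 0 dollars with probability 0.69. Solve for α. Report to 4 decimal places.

Since u(0) = 0, the lottery's EU is 0.31·400^α.
Equating: 174^α = 0.31·400^α, i.e. 0.4350^α = 0.31.
α = ln(0.31) / ln(174/400) = -1.1711830/-0.8324092 ≈ 1.4070.

α ≈ 1.4070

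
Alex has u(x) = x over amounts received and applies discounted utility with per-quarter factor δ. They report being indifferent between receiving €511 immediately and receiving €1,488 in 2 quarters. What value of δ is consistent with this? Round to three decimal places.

δ ≈ 0.586

Equating discounted utilities: u(511) = δ^2·u(1488) ⇒ δ^2 = u(511)/u(1488).
With u(x) = x: δ^2 = 511/1488 = 0.34341.
Taking the square root: δ = 0.34341^(1/2) ≈ 0.586.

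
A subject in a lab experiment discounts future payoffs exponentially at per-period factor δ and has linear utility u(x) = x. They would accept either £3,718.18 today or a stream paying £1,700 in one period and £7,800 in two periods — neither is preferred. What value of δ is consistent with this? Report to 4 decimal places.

δ ≈ 0.5900

The stream is worth 1700δ + 7800δ² today, so 1700δ + 7800δ² = 3718.18.
That is, 7800δ² + 1700δ − 3718.18 = 0, a quadratic in δ.
δ = (−1700 + √(1700² + 4·7800·3718.18)) / (2·7800) = (−1700 + √118897216.00) / 15600 ≈ 0.5900.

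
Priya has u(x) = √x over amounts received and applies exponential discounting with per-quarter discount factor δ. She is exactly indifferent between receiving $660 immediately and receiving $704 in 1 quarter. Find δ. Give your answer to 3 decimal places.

δ ≈ 0.968

Equating discounted utilities: u(660) = δ·u(704) ⇒ δ = u(660)/u(704).
With u(x) = √x: δ = √660/√704 = √(660/704) = 0.96825.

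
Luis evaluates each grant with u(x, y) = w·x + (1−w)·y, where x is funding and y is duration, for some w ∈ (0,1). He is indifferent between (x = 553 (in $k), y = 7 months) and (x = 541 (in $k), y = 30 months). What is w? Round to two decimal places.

Indifference: w·553 + (1−w)·7 = w·541 + (1−w)·30.
Rearranging, 12·w − 23·(1−w) = 0.
So w/(1−w) = 23/12 = 1.9167, giving w = 23/(12+23) = 0.66.

w = 0.66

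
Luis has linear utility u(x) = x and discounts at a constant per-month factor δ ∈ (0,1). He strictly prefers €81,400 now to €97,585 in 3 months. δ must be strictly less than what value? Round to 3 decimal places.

δ < 0.941

Under u(x) = x this choice says 81400 > δ^3·97585.
So δ^3 < 81400/97585 = 0.83414; taking the cube root of both positive sides preserves the inequality.
δ < (81400/97585)^(1/3) ≈ 0.941.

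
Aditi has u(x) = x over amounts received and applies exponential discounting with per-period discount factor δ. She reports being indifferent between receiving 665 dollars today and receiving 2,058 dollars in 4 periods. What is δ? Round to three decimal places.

Equating discounted utilities: u(665) = δ^4·u(2058) ⇒ δ^4 = u(665)/u(2058).
With u(x) = x: δ^4 = 665/2058 = 0.32313.
Taking the 4th root: δ = 0.32313^(1/4) ≈ 0.754.

δ ≈ 0.754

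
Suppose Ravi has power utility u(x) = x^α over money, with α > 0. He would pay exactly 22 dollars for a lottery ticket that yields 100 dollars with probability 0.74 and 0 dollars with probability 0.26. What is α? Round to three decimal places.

α ≈ 0.199

EU(lottery) = 0.74·100^α + 0.26·0 = 0.74·100^α.
Equating: 22^α = 0.74·100^α, i.e. 0.2200^α = 0.74.
Take logs: α = ln 0.74 / ln(22/100) ≈ 0.19886.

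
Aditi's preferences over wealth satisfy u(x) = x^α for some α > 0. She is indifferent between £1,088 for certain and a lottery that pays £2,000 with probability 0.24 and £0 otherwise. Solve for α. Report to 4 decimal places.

The lottery's expected utility is 0.24·u(2000) + 0.76·u(0) = 0.24·2000^α (since u(0) = 0 for α > 0).
Indifference: 1088^α = 0.24·2000^α, so (1088/2000)^α = 0.24.
Take logs: α = ln 0.24 / ln(1088/2000) ≈ 2.344123.

α ≈ 2.3441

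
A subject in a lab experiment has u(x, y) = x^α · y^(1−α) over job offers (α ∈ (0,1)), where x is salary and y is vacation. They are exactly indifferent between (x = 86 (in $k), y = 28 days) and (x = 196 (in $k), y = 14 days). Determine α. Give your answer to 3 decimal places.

Indifference: 86^α · 28^(1−α) = 196^α · 14^(1−α).
Rearrange to (86/196)^α = (14/28)^(1−α) and take logs: α·-0.823767 = (1−α)·-0.693147.
Thus α·(-1.516914) = -0.693147, so α = -0.693147/-1.516914 ≈ 0.457.

α ≈ 0.457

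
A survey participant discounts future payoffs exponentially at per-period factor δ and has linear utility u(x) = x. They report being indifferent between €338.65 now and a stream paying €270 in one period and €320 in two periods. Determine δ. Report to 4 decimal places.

The stream is worth 270δ + 320δ² today, so 270δ + 320δ² = 338.65.
Rearranged: 320δ² + 270δ − 338.65 = 0.
δ = (−270 + √(270² + 4·320·338.65)) / (2·320) = (−270 + √506372.00) / 640 ≈ 0.6900.

δ ≈ 0.6900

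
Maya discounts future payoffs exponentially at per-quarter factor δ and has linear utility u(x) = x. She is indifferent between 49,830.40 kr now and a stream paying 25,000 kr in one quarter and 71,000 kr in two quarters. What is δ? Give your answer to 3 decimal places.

δ ≈ 0.680

Equating present values: 49830.40 = 25000δ + 71000δ².
So 71000δ² + 25000δ − 49830.40 = 0.
The positive root is δ = [−25000 + √(25000² + 4·71000·49830.40)] / (2·71000) = (−25000 + 121560.000)/142000 ≈ 0.680.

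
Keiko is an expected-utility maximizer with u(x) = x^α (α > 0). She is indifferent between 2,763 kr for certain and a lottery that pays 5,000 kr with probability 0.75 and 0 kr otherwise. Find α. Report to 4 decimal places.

EU(lottery) = 0.75·5000^α + 0.25·0 = 0.75·5000^α.
Indifference: 2763^α = 0.75·5000^α, so (2763/5000)^α = 0.75.
α = ln(0.75) / ln(2763/5000) = -0.2876821/-0.5931209 ≈ 0.4850.

α ≈ 0.4850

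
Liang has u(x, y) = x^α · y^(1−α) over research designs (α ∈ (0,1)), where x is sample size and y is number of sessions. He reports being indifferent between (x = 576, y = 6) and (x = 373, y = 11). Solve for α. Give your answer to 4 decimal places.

The Cobb–Douglas utilities coincide, so 576^α·6^(1−α) = 373^α·11^(1−α).
Rearrange to (576/373)^α = (11/6)^(1−α) and take logs: α·0.4345292 = (1−α)·0.6061358.
With A = 0.4345292 and B = 0.6061358: α·A = (1−α)·B, so α = B/(A+B) = 0.6061358/1.0406650 ≈ 0.5825.

α ≈ 0.5825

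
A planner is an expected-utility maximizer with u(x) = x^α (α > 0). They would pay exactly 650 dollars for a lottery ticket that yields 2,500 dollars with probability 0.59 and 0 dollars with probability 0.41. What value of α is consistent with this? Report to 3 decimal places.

α ≈ 0.392

The lottery's expected utility is 0.59·u(2500) + 0.41·u(0) = 0.59·2500^α (since u(0) = 0 for α > 0).
Equating: 650^α = 0.59·2500^α, i.e. 0.2600^α = 0.59.
Taking logs: α·ln(650/2500) = ln(0.59), so α = -0.527633 / -1.347074 ≈ 0.392.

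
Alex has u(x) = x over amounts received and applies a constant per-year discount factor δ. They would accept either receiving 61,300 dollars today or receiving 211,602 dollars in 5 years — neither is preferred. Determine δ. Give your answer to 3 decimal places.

Equating discounted utilities: u(61300) = δ^5·u(211602) ⇒ δ^5 = u(61300)/u(211602).
With u(x) = x: δ^5 = 61300/211602 = 0.28969.
Hence δ = (0.28969)^(1/5) = 0.78053.

δ ≈ 0.781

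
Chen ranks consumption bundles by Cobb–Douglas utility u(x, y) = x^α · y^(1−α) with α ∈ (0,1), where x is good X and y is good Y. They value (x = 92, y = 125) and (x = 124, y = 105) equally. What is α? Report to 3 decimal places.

The Cobb–Douglas utilities coincide, so 92^α·125^(1−α) = 124^α·105^(1−α).
(92/124)^α = (105/125)^(1−α); take logs: α·ln(92/124) = (1−α)·ln(105/125), i.e. α·-0.298493 = (1−α)·-0.174353.
Thus α·(-0.472846) = -0.174353, so α = -0.174353/-0.472846 ≈ 0.369.

α ≈ 0.369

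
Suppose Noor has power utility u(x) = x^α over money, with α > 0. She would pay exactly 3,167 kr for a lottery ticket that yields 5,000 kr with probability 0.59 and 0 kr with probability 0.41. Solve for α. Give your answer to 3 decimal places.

The lottery's expected utility is 0.59·u(5000) + 0.41·u(0) = 0.59·5000^α (since u(0) = 0 for α > 0).
Setting u(3167) equal to that: 3167^α = 0.59·5000^α ⇒ (3167/5000)^α = 0.59.
Taking logs: α·ln(3167/5000) = ln(0.59), so α = -0.527633 / -0.456653 ≈ 1.155.

α ≈ 1.155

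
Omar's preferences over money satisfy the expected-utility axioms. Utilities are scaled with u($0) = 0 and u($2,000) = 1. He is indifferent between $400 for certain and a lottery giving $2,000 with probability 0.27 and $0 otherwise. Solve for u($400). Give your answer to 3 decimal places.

The indifference gives u($400) = 0.27·u($2,000) + 0.73·u($0) = 0.27·1 + 0.73·0 = 0.27.

0.270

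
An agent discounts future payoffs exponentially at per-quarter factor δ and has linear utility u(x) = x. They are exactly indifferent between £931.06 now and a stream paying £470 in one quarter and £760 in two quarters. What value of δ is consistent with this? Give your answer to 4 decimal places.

δ ≈ 0.8400

The stream is worth 470δ + 760δ² today, so 470δ + 760δ² = 931.06.
Rearranged: 760δ² + 470δ − 931.06 = 0.
The positive root is δ = [−470 + √(470² + 4·760·931.06)] / (2·760) = (−470 + 1746.803)/1520 ≈ 0.8400.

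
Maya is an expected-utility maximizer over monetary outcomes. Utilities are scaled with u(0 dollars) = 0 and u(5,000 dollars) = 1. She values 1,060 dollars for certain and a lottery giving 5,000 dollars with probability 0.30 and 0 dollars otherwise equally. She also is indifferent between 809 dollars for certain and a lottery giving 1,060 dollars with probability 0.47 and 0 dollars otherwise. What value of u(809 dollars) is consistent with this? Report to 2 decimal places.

The first gamble pins u(1,060 dollars): it must equal 0.30·1 + 0.70·0 = 0.30.
Then u(809 dollars) = 0.47·u(1,060 dollars) + 0.53·u(0 dollars) = 0.47·0.30 + 0.53·0.00 = 0.1410.

0.14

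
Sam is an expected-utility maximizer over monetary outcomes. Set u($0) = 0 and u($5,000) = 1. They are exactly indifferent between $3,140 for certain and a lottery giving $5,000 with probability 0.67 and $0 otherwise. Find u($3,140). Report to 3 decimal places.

0.670

By the standard-gamble method, u($3,140) is just the indifference probability on the best outcome: 0.67.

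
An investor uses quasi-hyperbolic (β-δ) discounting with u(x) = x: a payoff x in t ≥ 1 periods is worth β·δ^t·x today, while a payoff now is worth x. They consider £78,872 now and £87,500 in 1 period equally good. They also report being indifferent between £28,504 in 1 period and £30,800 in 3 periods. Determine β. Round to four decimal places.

β ≈ 0.9370

From the later pair, β·δ^1·28504 = β·δ^3·30800; dividing through, δ^2 = 28504/30800 = 0.92545, so δ = 0.96201.
Substituting δ into 78872 = β·δ·87500: β = 78872/(84175.480) ≈ 0.9370.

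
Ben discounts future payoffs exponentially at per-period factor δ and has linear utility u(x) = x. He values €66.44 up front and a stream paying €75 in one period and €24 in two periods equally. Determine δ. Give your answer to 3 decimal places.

The stream is worth 75δ + 24δ² today, so 75δ + 24δ² = 66.44.
Rearranged: 24δ² + 75δ − 66.44 = 0.
By the quadratic formula (taking the positive root), δ = (−75 + √12003.24) / 48 ≈ 0.720.

δ ≈ 0.720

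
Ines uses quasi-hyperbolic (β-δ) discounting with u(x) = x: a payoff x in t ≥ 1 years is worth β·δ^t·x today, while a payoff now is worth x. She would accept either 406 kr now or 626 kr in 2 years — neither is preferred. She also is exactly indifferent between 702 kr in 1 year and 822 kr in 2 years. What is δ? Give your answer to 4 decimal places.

The second indifference involves only future payoffs, so β cancels: β·δ^1·702 = β·δ^2·822, giving δ = 702/822 = 0.85401.

δ ≈ 0.8540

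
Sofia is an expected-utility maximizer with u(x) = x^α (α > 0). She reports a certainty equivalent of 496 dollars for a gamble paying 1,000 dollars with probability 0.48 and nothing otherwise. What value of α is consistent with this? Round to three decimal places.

α ≈ 1.047

Since u(0) = 0, the lottery's EU is 0.48·1000^α.
Setting u(496) equal to that: 496^α = 0.48·1000^α ⇒ (496/1000)^α = 0.48.
α = ln(0.48) / ln(496/1000) = -0.733969/-0.701179 ≈ 1.047.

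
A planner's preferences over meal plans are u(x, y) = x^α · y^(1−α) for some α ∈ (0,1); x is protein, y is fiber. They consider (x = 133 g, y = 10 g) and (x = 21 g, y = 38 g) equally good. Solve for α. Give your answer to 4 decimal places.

α ≈ 0.4197

Set the two utilities equal: 133^α·10^(1−α) = 21^α·38^(1−α).
Rearrange to (133/21)^α = (38/10)^(1−α) and take logs: α·1.8458267 = (1−α)·1.3350011.
With A = 1.8458267 and B = 1.3350011: α·A = (1−α)·B, so α = B/(A+B) = 1.3350011/3.1808278 ≈ 0.4197.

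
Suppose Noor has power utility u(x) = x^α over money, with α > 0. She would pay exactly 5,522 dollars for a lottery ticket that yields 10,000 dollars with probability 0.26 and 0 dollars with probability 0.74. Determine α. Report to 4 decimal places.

α ≈ 2.2684

The lottery's expected utility is 0.26·u(10000) + 0.74·u(0) = 0.26·10000^α (since u(0) = 0 for α > 0).
Indifference: 5522^α = 0.26·10000^α, so (5522/10000)^α = 0.26.
Taking logs: α·ln(5522/10000) = ln(0.26), so α = -1.3470736 / -0.5938450 ≈ 2.2684.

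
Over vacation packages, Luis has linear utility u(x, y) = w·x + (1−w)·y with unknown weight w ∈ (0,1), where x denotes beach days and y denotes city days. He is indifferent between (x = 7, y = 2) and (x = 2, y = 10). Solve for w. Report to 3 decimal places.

u(7,2) = u(2,10) means w·7 + (1−w)·2 = w·2 + (1−w)·10.
Rearranging, 5·w − 8·(1−w) = 0.
So w/(1−w) = 8/5 = 1.6000, giving w = 8/(5+8) = 0.615.

w = 0.615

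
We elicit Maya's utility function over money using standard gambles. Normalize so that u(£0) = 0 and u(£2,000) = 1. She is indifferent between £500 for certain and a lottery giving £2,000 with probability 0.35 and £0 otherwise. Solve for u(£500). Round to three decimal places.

0.350

By the standard-gamble method, u(£500) is just the indifference probability on the best outcome: 0.35.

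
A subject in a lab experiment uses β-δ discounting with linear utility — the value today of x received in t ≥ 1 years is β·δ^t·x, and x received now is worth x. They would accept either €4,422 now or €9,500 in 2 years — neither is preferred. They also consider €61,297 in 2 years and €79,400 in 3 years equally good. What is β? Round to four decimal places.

β ≈ 0.7810

Both payoffs in the second observation are in the future, so β drops out: δ^2·61297 = δ^3·79400 ⇒ δ = 61297/79400 = 0.77200.
The first indifference: 4422 = β·δ^2·9500, so β = 4422/(δ^2·9500) = 4422/(0.59599·9500) ≈ 0.7810.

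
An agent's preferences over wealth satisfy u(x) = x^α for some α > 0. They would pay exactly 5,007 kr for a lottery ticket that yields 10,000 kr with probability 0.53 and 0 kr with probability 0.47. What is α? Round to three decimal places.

α ≈ 0.918

The lottery's expected utility is 0.53·u(10000) + 0.47·u(0) = 0.53·10000^α (since u(0) = 0 for α > 0).
Indifference: 5007^α = 0.53·10000^α, so (5007/10000)^α = 0.53.
α = ln(0.53) / ln(5007/10000) = -0.634878/-0.691748 ≈ 0.918.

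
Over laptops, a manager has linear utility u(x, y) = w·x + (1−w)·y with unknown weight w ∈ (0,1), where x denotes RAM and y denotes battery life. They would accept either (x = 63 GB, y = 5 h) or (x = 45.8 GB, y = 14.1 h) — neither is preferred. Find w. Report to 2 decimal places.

w = 0.35

Indifference: w·63 + (1−w)·5 = w·45.8 + (1−w)·14.1.
Collecting terms: w·17.2 = (1−w)·9.1.
Hence w = 9.1/(17.2+9.1) = 9.1/26.3 = 0.35.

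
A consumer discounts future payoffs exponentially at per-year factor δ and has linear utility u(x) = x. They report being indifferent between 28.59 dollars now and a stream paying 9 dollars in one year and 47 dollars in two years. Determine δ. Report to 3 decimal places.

δ ≈ 0.690

The stream is worth 9δ + 47δ² today, so 9δ + 47δ² = 28.59.
Rearranged: 47δ² + 9δ − 28.59 = 0.
The positive root is δ = [−9 + √(9² + 4·47·28.59)] / (2·47) = (−9 + 73.864)/94 ≈ 0.690.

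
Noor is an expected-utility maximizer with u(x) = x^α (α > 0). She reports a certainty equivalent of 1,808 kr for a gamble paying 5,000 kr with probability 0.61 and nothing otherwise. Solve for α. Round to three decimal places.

Since u(0) = 0, the lottery's EU is 0.61·5000^α.
Indifference: 1808^α = 0.61·5000^α, so (1808/5000)^α = 0.61.
α = ln(0.61) / ln(1808/5000) = -0.494296/-1.017217 ≈ 0.486.

α ≈ 0.486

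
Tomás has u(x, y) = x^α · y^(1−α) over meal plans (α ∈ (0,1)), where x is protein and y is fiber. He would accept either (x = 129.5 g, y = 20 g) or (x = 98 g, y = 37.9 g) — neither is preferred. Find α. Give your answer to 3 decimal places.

The Cobb–Douglas utilities coincide, so 129.5^α·20^(1−α) = 98^α·37.9^(1−α).
Rearrange to (129.5/98)^α = (37.9/20)^(1−α) and take logs: α·0.278713 = (1−α)·0.639219.
Thus α·(0.917932) = 0.639219, so α = 0.639219/0.917932 ≈ 0.696.

α ≈ 0.696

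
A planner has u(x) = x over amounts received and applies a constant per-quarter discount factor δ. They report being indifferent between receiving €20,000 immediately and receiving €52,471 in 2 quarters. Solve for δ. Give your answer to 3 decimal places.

δ ≈ 0.617

Indifference means u(20000) = δ^2 · u(52471), so δ^2 = u(20000)/u(52471).
With u(x) = x: δ^2 = 20000/52471 = 0.38116.
Taking the square root: δ = 0.38116^(1/2) ≈ 0.617.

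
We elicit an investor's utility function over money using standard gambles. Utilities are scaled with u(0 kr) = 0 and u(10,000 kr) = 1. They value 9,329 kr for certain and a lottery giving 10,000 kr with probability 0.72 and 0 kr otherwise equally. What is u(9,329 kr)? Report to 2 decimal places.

0.72

The indifference gives u(9,329 kr) = 0.72·u(10,000 kr) + 0.28·u(0 kr) = 0.72·1 + 0.28·0 = 0.72.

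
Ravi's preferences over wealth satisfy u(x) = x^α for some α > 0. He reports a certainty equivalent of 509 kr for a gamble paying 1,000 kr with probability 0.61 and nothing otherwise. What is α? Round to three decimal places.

α ≈ 0.732

Since u(0) = 0, the lottery's EU is 0.61·1000^α.
Equating: 509^α = 0.61·1000^α, i.e. 0.5090^α = 0.61.
Take logs: α = ln 0.61 / ln(509/1000) ≈ 0.73196.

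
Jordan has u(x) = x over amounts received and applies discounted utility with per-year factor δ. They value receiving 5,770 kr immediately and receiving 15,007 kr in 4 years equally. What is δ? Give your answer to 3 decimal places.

The payoff in 4 years is discounted by δ^4, so u(5770) = δ^4·u(15007) and δ^4 = u(5770)/u(15007).
With u(x) = x: δ^4 = 5770/15007 = 0.38449.
So δ = 0.38449^(1/4) ≈ 0.787.

δ ≈ 0.787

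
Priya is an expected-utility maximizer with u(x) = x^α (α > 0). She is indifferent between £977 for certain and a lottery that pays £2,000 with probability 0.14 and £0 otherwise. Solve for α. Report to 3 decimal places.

EU(lottery) = 0.14·2000^α + 0.86·0 = 0.14·2000^α.
Indifference: 977^α = 0.14·2000^α, so (977/2000)^α = 0.14.
Taking logs: α·ln(977/2000) = ln(0.14), so α = -1.966113 / -0.716416 ≈ 2.744.

α ≈ 2.744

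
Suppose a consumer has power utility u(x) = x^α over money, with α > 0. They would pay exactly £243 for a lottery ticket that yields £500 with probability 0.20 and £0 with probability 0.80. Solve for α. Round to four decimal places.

α ≈ 2.2305

Since u(0) = 0, the lottery's EU is 0.20·500^α.
Indifference: 243^α = 0.20·500^α, so (243/500)^α = 0.20.
Taking logs: α·ln(243/500) = ln(0.20), so α = -1.6094379 / -0.7215467 ≈ 2.2305.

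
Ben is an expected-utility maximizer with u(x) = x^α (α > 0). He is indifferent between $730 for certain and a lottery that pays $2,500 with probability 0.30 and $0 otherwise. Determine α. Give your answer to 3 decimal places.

The lottery's expected utility is 0.30·u(2500) + 0.70·u(0) = 0.30·2500^α (since u(0) = 0 for α > 0).
Indifference: 730^α = 0.30·2500^α, so (730/2500)^α = 0.30.
α = ln(0.30) / ln(730/2500) = -1.203973/-1.231001 ≈ 0.978.

α ≈ 0.978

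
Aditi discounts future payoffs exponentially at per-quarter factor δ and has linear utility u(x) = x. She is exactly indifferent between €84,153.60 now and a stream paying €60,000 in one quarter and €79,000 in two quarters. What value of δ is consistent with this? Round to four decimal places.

The stream is worth 60000δ + 79000δ² today, so 60000δ + 79000δ² = 84153.60.
Rearranged: 79000δ² + 60000δ − 84153.60 = 0.
δ = (−60000 + √(60000² + 4·79000·84153.60)) / (2·79000) = (−60000 + √30192537600.00) / 158000 ≈ 0.7200.

δ ≈ 0.7200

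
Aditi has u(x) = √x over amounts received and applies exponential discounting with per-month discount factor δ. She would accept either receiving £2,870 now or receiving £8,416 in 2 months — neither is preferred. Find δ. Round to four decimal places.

Equating discounted utilities: u(2870) = δ^2·u(8416) ⇒ δ^2 = u(2870)/u(8416).
With u(x) = √x: δ^2 = √2870/√8416 = √(2870/8416) = 0.58397.
Hence δ = (0.58397)^(1/2) = 0.764177.

δ ≈ 0.7642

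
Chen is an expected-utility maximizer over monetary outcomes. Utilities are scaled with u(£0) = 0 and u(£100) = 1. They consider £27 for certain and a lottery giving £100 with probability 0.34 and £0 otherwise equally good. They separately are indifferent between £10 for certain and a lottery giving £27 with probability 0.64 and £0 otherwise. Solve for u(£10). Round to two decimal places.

0.22

First, u(£27) = 0.34·u(£100) + 0.66·u(£0) = 0.34.
The second indifference gives u(£10) = 0.64·u(£27) + 0.36·u(£0) = 0.64·0.34 + 0.36·0.00 = 0.2176.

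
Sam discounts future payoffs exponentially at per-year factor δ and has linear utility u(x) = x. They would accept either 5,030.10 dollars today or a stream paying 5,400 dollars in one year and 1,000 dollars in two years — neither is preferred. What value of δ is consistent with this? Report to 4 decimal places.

Equating present values: 5030.10 = 5400δ + 1000δ².
Rearranged: 1000δ² + 5400δ − 5030.10 = 0.
δ = (−5400 + √(5400² + 4·1000·5030.10)) / (2·1000) = (−5400 + √49280400.00) / 2000 ≈ 0.8100.

δ ≈ 0.8100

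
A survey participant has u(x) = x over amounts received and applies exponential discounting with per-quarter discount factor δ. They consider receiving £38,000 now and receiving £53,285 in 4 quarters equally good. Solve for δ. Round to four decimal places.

δ ≈ 0.9190

Indifference means u(38000) = δ^4 · u(53285), so δ^4 = u(38000)/u(53285).
With u(x) = x: δ^4 = 38000/53285 = 0.71315.
Taking the 4th root: δ = 0.71315^(1/4) ≈ 0.9190.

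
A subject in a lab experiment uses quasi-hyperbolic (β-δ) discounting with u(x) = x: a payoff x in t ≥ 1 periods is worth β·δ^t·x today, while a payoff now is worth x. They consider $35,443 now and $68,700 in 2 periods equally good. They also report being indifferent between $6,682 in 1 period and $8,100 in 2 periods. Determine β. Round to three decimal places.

β ≈ 0.758

The second indifference involves only future payoffs, so β cancels: β·δ^1·6682 = β·δ^2·8100, giving δ = 6682/8100 = 0.82494.
Substituting δ into 35443 = β·δ^2·68700: β = 35443/(46751.941) ≈ 0.758.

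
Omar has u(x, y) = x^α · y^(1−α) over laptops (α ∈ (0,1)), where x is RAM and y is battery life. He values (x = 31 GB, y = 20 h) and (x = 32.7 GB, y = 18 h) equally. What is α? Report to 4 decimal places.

α ≈ 0.6637

Indifference: 31^α · 20^(1−α) = 32.7^α · 18^(1−α).
Rearrange to (31/32.7)^α = (18/20)^(1−α) and take logs: α·-0.0533879 = (1−α)·-0.1053605.
With A = -0.0533879 and B = -0.1053605: α·A = (1−α)·B, so α = B/(A+B) = -0.1053605/-0.1587484 ≈ 0.6637.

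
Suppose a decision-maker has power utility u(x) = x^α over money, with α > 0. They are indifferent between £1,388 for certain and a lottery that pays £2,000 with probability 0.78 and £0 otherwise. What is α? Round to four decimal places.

α ≈ 0.6802

The lottery's expected utility is 0.78·u(2000) + 0.22·u(0) = 0.78·2000^α (since u(0) = 0 for α > 0).
Equating: 1388^α = 0.78·2000^α, i.e. 0.6940^α = 0.78.
α = ln(0.78) / ln(1388/2000) = -0.2484614/-0.3652833 ≈ 0.6802.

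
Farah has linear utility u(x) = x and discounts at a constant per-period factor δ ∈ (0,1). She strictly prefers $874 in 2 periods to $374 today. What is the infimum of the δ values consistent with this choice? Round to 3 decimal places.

δ > 0.654

Under u(x) = x this choice says 374 < δ^2·874.
Dividing by 874: δ^2 > 0.42792. Both sides are positive, so the square root keeps the direction.
δ > 0.42792^(1/2) = 0.654.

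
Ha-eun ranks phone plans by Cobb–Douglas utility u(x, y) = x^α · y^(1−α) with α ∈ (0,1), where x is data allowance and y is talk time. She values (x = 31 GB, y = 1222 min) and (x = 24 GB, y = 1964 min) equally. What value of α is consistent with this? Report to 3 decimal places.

The Cobb–Douglas utilities coincide, so 31^α·1222^(1−α) = 24^α·1964^(1−α).
Taking logs: α·ln 31 + (1−α)·ln 1222 = α·ln 24 + (1−α)·ln 1964, i.e. α·0.255933 = (1−α)·0.474494.
With A = 0.255933 and B = 0.474494: α·A = (1−α)·B, so α = B/(A+B) = 0.474494/0.730427 ≈ 0.650.

α ≈ 0.650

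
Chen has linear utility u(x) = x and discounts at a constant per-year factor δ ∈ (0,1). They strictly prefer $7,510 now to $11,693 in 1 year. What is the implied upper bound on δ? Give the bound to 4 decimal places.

δ < 0.6423

Comparing present values: 7510 > δ·11693.
So δ < 7510/11693 = 0.64226.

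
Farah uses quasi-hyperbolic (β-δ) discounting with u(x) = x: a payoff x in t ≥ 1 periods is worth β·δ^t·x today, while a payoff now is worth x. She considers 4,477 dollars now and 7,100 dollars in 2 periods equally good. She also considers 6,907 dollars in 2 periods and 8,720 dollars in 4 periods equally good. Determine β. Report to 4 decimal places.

β ≈ 0.7961

Both payoffs in the second observation are in the future, so β drops out: δ^2·6907 = δ^4·8720 ⇒ δ^2 = 6907/8720 = 0.79209, so δ = 0.88999.
The first indifference: 4477 = β·δ^2·7100, so β = 4477/(δ^2·7100) = 4477/(0.79209·7100) ≈ 0.7961.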